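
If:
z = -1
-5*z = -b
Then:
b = -5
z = -1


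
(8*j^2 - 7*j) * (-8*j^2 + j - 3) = -64*j^4 + 64*j^3 - 31*j^2 + 21*j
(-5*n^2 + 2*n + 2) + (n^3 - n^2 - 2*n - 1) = n^3 - 6*n^2 + 1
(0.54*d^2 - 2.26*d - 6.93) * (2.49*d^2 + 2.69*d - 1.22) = 1.3446*d^4 - 4.1748*d^3 - 23.9939*d^2 - 15.8845*d + 8.4546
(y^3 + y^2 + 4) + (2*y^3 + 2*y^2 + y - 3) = 3*y^3 + 3*y^2 + y + 1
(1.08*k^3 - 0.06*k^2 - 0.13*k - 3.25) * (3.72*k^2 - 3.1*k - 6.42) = 4.0176*k^5 - 3.5712*k^4 - 7.2312*k^3 - 11.3018*k^2 + 10.9096*k + 20.865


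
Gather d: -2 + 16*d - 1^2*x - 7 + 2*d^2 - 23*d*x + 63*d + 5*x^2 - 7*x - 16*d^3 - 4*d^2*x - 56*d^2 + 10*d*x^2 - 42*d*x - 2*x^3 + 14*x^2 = -16*d^3 + d^2*(-4*x - 54) + d*(10*x^2 - 65*x + 79) - 2*x^3 + 19*x^2 - 8*x - 9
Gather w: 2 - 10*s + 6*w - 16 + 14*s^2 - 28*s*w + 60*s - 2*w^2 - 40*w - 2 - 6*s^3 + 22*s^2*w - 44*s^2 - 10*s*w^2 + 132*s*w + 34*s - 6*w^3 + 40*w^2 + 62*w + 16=-6*s^3 - 30*s^2 + 84*s - 6*w^3 + w^2*(38 - 10*s) + w*(22*s^2 + 104*s + 28)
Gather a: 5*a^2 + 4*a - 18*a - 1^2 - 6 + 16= 5*a^2 - 14*a + 9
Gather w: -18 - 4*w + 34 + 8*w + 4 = 4*w + 20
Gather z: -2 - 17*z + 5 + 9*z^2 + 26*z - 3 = 9*z^2 + 9*z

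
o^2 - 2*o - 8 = (o - 4)*(o + 2)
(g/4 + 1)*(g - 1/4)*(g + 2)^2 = g^4/4 + 31*g^3/16 + 9*g^2/2 + 11*g/4 - 1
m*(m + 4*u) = m^2 + 4*m*u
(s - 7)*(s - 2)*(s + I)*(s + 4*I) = s^4 - 9*s^3 + 5*I*s^3 + 10*s^2 - 45*I*s^2 + 36*s + 70*I*s - 56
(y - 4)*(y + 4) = y^2 - 16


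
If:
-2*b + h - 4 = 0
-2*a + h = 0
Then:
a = h/2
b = h/2 - 2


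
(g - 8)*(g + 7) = g^2 - g - 56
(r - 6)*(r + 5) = r^2 - r - 30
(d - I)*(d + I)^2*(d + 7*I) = d^4 + 8*I*d^3 - 6*d^2 + 8*I*d - 7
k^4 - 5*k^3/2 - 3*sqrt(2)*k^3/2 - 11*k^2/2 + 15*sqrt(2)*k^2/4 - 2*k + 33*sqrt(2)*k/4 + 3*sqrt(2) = (k - 4)*(k + 1/2)*(k + 1)*(k - 3*sqrt(2)/2)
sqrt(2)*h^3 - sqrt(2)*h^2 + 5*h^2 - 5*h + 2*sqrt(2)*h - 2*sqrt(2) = (h - 1)*(h + 2*sqrt(2))*(sqrt(2)*h + 1)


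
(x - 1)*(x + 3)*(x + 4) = x^3 + 6*x^2 + 5*x - 12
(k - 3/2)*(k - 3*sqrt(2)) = k^2 - 3*sqrt(2)*k - 3*k/2 + 9*sqrt(2)/2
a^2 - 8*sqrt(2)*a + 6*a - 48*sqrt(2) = (a + 6)*(a - 8*sqrt(2))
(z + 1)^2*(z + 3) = z^3 + 5*z^2 + 7*z + 3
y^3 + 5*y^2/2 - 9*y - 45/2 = (y - 3)*(y + 5/2)*(y + 3)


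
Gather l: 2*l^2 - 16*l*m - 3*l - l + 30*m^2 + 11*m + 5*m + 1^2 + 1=2*l^2 + l*(-16*m - 4) + 30*m^2 + 16*m + 2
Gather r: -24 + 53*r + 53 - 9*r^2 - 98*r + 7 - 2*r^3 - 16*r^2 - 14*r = -2*r^3 - 25*r^2 - 59*r + 36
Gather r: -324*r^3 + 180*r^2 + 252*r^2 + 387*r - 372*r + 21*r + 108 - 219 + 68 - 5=-324*r^3 + 432*r^2 + 36*r - 48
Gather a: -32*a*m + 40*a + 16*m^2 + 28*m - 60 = a*(40 - 32*m) + 16*m^2 + 28*m - 60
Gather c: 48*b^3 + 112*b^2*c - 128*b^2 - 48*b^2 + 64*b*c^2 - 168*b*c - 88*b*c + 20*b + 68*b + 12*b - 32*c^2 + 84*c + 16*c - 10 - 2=48*b^3 - 176*b^2 + 100*b + c^2*(64*b - 32) + c*(112*b^2 - 256*b + 100) - 12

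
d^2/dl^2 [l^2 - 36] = 2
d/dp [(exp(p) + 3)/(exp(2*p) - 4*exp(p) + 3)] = (-2*(exp(p) - 2)*(exp(p) + 3) + exp(2*p) - 4*exp(p) + 3)*exp(p)/(exp(2*p) - 4*exp(p) + 3)^2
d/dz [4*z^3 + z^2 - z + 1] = 12*z^2 + 2*z - 1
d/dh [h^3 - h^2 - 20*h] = 3*h^2 - 2*h - 20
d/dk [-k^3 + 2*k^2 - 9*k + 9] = -3*k^2 + 4*k - 9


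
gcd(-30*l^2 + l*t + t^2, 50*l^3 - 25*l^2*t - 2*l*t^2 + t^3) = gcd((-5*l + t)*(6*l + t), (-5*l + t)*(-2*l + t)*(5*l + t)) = -5*l + t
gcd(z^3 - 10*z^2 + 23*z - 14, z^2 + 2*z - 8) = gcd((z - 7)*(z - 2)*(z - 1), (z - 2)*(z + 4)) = z - 2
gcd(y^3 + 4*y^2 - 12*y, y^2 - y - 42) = y + 6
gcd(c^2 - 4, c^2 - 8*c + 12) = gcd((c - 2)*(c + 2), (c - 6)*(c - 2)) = c - 2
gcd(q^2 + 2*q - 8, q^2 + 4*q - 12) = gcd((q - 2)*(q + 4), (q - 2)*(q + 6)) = q - 2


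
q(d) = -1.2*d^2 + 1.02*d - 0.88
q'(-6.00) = 15.42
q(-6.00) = -50.20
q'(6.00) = -13.38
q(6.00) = -37.96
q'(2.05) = -3.90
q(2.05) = -3.83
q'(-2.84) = 7.84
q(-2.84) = -13.46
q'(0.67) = -0.59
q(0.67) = -0.74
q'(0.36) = 0.16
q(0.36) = -0.67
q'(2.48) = -4.93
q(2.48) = -5.73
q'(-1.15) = 3.78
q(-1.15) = -3.64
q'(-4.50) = 11.82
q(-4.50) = -29.77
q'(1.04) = -1.48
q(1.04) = -1.12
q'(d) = 1.02 - 2.4*d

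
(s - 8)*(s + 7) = s^2 - s - 56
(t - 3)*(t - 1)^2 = t^3 - 5*t^2 + 7*t - 3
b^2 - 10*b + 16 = (b - 8)*(b - 2)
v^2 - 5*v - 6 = (v - 6)*(v + 1)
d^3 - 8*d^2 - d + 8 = (d - 8)*(d - 1)*(d + 1)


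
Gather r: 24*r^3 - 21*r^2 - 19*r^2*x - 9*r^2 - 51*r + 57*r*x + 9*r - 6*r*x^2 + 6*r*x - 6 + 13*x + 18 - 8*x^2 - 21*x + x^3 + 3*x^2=24*r^3 + r^2*(-19*x - 30) + r*(-6*x^2 + 63*x - 42) + x^3 - 5*x^2 - 8*x + 12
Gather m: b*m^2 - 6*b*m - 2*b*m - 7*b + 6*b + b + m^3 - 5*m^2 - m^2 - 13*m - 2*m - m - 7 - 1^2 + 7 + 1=m^3 + m^2*(b - 6) + m*(-8*b - 16)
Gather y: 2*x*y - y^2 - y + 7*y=-y^2 + y*(2*x + 6)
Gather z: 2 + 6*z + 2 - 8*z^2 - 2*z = -8*z^2 + 4*z + 4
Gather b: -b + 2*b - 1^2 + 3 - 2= b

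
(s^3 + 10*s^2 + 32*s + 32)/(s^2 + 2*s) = s + 8 + 16/s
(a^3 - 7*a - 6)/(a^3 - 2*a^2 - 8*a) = (a^2 - 2*a - 3)/(a*(a - 4))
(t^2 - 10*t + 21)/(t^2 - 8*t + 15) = (t - 7)/(t - 5)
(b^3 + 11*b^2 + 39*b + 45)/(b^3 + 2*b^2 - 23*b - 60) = (b^2 + 8*b + 15)/(b^2 - b - 20)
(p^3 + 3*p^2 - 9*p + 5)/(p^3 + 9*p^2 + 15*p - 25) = (p - 1)/(p + 5)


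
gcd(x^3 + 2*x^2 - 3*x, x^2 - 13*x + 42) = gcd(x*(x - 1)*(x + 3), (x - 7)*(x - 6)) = 1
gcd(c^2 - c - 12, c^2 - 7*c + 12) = c - 4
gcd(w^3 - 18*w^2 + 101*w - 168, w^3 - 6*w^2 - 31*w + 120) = w^2 - 11*w + 24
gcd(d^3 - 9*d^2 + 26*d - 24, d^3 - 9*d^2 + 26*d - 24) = d^3 - 9*d^2 + 26*d - 24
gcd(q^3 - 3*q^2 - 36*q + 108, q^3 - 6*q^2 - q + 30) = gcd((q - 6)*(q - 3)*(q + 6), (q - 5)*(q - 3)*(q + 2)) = q - 3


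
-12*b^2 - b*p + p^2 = (-4*b + p)*(3*b + p)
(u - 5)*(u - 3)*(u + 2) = u^3 - 6*u^2 - u + 30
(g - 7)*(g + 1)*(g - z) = g^3 - g^2*z - 6*g^2 + 6*g*z - 7*g + 7*z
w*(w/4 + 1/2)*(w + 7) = w^3/4 + 9*w^2/4 + 7*w/2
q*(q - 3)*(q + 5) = q^3 + 2*q^2 - 15*q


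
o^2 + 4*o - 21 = (o - 3)*(o + 7)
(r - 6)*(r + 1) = r^2 - 5*r - 6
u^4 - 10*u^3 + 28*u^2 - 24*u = u*(u - 6)*(u - 2)^2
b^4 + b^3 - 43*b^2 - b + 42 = (b - 6)*(b - 1)*(b + 1)*(b + 7)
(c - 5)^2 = c^2 - 10*c + 25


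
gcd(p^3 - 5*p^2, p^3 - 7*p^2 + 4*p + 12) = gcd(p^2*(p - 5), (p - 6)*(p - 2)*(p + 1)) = 1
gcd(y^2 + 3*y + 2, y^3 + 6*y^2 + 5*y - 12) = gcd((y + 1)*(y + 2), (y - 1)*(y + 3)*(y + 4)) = 1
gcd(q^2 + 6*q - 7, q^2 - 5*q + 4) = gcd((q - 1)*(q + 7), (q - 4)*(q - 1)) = q - 1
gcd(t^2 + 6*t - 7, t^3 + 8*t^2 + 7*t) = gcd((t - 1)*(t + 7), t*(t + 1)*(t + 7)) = t + 7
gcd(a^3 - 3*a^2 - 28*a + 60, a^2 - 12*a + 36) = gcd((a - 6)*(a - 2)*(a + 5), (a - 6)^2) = a - 6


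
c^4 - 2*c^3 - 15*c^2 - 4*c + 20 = (c - 5)*(c - 1)*(c + 2)^2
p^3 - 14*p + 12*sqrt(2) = (p - 2*sqrt(2))*(p - sqrt(2))*(p + 3*sqrt(2))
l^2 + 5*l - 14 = (l - 2)*(l + 7)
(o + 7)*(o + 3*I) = o^2 + 7*o + 3*I*o + 21*I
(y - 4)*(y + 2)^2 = y^3 - 12*y - 16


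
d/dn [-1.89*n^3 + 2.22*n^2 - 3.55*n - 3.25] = -5.67*n^2 + 4.44*n - 3.55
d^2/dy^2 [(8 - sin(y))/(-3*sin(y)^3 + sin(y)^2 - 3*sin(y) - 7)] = (-36*sin(y)^6 + 693*sin(y)^5 - 868*sin(y)^4 + 432*sin(y)^3 - 1690*sin(y)^2 + 1275*sin(y) - 298)/((sin(y) + 1)^2*(3*sin(y)^2 - 4*sin(y) + 7)^3)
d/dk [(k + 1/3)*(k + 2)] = 2*k + 7/3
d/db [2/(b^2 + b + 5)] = 2*(-2*b - 1)/(b^2 + b + 5)^2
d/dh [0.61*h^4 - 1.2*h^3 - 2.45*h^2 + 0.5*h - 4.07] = 2.44*h^3 - 3.6*h^2 - 4.9*h + 0.5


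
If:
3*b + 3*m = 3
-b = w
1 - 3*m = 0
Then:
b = 2/3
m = 1/3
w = -2/3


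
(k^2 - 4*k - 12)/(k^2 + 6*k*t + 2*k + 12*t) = (k - 6)/(k + 6*t)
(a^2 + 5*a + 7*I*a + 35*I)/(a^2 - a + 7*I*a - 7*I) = (a + 5)/(a - 1)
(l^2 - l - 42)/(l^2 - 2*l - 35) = (l + 6)/(l + 5)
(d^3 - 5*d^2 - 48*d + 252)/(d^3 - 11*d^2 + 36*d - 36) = (d^2 + d - 42)/(d^2 - 5*d + 6)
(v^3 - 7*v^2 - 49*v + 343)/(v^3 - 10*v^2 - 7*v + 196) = (v + 7)/(v + 4)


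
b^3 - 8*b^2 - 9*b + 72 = (b - 8)*(b - 3)*(b + 3)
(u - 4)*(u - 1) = u^2 - 5*u + 4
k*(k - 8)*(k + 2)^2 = k^4 - 4*k^3 - 28*k^2 - 32*k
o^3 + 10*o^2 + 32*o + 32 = (o + 2)*(o + 4)^2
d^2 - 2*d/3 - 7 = (d - 3)*(d + 7/3)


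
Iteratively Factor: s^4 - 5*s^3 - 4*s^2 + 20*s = (s + 2)*(s^3 - 7*s^2 + 10*s) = (s - 2)*(s + 2)*(s^2 - 5*s) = (s - 5)*(s - 2)*(s + 2)*(s)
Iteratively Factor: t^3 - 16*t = (t - 4)*(t^2 + 4*t) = (t - 4)*(t + 4)*(t)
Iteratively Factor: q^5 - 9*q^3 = (q + 3)*(q^4 - 3*q^3) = q*(q + 3)*(q^3 - 3*q^2) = q^2*(q + 3)*(q^2 - 3*q) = q^2*(q - 3)*(q + 3)*(q)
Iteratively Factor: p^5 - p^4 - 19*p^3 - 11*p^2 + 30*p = (p + 2)*(p^4 - 3*p^3 - 13*p^2 + 15*p) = (p + 2)*(p + 3)*(p^3 - 6*p^2 + 5*p) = (p - 5)*(p + 2)*(p + 3)*(p^2 - p) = p*(p - 5)*(p + 2)*(p + 3)*(p - 1)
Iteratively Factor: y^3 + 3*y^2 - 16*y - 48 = (y + 3)*(y^2 - 16) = (y + 3)*(y + 4)*(y - 4)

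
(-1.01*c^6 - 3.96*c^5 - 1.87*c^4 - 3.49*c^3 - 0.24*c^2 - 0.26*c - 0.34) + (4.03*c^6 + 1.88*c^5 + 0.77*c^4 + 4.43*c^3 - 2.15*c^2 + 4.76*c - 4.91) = 3.02*c^6 - 2.08*c^5 - 1.1*c^4 + 0.94*c^3 - 2.39*c^2 + 4.5*c - 5.25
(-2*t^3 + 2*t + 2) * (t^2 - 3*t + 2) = -2*t^5 + 6*t^4 - 2*t^3 - 4*t^2 - 2*t + 4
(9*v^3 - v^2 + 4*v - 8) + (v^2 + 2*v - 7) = 9*v^3 + 6*v - 15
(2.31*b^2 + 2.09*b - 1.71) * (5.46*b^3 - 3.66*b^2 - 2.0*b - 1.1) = 12.6126*b^5 + 2.9568*b^4 - 21.606*b^3 - 0.4624*b^2 + 1.121*b + 1.881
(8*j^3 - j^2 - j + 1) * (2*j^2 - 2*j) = 16*j^5 - 18*j^4 + 4*j^2 - 2*j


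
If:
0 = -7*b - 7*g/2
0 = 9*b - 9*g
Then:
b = 0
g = 0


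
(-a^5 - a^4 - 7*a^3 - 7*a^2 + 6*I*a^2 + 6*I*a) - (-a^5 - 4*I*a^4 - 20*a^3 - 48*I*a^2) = -a^4 + 4*I*a^4 + 13*a^3 - 7*a^2 + 54*I*a^2 + 6*I*a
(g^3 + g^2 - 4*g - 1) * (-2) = -2*g^3 - 2*g^2 + 8*g + 2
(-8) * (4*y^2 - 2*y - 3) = -32*y^2 + 16*y + 24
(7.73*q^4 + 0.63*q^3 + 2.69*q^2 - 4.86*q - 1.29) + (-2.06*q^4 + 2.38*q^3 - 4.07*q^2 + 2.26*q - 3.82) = 5.67*q^4 + 3.01*q^3 - 1.38*q^2 - 2.6*q - 5.11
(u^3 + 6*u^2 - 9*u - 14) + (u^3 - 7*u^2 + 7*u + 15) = 2*u^3 - u^2 - 2*u + 1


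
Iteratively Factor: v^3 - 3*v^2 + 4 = (v - 2)*(v^2 - v - 2) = (v - 2)^2*(v + 1)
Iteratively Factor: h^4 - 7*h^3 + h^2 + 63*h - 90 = (h - 3)*(h^3 - 4*h^2 - 11*h + 30) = (h - 3)*(h + 3)*(h^2 - 7*h + 10) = (h - 3)*(h - 2)*(h + 3)*(h - 5)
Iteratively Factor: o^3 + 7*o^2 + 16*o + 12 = (o + 2)*(o^2 + 5*o + 6) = (o + 2)^2*(o + 3)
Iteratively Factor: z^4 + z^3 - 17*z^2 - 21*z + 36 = (z + 3)*(z^3 - 2*z^2 - 11*z + 12) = (z + 3)^2*(z^2 - 5*z + 4) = (z - 4)*(z + 3)^2*(z - 1)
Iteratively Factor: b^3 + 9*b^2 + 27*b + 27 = (b + 3)*(b^2 + 6*b + 9) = (b + 3)^2*(b + 3)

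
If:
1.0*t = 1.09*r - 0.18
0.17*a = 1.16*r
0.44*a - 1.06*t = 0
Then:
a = -0.70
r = -0.10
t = -0.29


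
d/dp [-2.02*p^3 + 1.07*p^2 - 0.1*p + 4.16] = -6.06*p^2 + 2.14*p - 0.1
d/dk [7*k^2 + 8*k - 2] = 14*k + 8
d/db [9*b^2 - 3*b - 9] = 18*b - 3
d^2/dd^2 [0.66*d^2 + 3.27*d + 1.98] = 1.32000000000000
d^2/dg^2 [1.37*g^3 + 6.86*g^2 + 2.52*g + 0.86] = 8.22*g + 13.72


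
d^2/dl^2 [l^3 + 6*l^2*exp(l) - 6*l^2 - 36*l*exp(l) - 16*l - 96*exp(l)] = 6*l^2*exp(l) - 12*l*exp(l) + 6*l - 156*exp(l) - 12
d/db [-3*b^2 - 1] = -6*b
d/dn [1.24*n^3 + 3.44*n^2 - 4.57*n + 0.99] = 3.72*n^2 + 6.88*n - 4.57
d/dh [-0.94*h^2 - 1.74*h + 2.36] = -1.88*h - 1.74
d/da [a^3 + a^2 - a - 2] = 3*a^2 + 2*a - 1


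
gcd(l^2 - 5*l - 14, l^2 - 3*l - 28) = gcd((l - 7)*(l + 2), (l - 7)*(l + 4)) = l - 7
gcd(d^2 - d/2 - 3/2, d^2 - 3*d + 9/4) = d - 3/2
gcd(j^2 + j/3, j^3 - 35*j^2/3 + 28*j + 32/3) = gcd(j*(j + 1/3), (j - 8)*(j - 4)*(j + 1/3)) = j + 1/3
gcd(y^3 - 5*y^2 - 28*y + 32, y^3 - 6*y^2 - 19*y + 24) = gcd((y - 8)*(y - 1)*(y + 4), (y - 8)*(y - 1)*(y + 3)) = y^2 - 9*y + 8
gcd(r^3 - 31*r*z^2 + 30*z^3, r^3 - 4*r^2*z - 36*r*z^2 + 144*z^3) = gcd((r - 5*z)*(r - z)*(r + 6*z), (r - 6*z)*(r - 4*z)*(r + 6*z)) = r + 6*z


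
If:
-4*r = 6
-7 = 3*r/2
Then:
No Solution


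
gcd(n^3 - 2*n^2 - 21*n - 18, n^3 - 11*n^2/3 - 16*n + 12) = n^2 - 3*n - 18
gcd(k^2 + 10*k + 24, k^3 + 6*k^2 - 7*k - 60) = k + 4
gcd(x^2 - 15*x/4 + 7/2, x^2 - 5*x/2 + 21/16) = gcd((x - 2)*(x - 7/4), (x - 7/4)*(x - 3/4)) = x - 7/4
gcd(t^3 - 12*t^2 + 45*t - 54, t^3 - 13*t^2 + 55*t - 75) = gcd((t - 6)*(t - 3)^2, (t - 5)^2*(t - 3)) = t - 3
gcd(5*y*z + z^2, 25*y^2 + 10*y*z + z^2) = 5*y + z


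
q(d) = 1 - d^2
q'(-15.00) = 30.00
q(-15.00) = -224.00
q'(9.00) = -18.00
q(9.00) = -80.00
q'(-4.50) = 9.00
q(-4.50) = -19.25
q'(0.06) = -0.12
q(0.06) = 1.00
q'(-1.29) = 2.58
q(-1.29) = -0.66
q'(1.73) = -3.46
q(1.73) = -1.99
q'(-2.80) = 5.60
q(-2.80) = -6.84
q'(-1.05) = 2.10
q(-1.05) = -0.10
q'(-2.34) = 4.68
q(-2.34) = -4.48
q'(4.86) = -9.72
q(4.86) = -22.62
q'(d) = -2*d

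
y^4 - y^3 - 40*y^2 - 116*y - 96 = (y - 8)*(y + 2)^2*(y + 3)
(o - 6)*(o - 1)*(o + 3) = o^3 - 4*o^2 - 15*o + 18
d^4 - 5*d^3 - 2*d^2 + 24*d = d*(d - 4)*(d - 3)*(d + 2)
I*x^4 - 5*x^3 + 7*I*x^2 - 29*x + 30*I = (x - 2*I)*(x + 3*I)*(x + 5*I)*(I*x + 1)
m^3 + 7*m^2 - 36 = (m - 2)*(m + 3)*(m + 6)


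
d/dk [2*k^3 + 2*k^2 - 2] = 2*k*(3*k + 2)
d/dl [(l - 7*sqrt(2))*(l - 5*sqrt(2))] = 2*l - 12*sqrt(2)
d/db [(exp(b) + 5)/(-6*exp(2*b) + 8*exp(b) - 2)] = 3*(exp(2*b) + 10*exp(b) - 7)*exp(b)/(2*(9*exp(4*b) - 24*exp(3*b) + 22*exp(2*b) - 8*exp(b) + 1))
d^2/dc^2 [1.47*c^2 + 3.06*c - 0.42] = 2.94000000000000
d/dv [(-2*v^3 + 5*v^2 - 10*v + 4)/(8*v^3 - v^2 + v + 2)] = (-38*v^4 + 156*v^3 - 113*v^2 + 28*v - 24)/(64*v^6 - 16*v^5 + 17*v^4 + 30*v^3 - 3*v^2 + 4*v + 4)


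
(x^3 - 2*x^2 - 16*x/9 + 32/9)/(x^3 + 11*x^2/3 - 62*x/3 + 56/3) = (x + 4/3)/(x + 7)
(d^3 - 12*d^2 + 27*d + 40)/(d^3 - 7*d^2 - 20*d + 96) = (d^2 - 4*d - 5)/(d^2 + d - 12)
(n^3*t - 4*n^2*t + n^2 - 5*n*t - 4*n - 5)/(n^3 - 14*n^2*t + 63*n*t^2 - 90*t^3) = (n^3*t - 4*n^2*t + n^2 - 5*n*t - 4*n - 5)/(n^3 - 14*n^2*t + 63*n*t^2 - 90*t^3)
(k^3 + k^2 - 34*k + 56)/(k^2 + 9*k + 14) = (k^2 - 6*k + 8)/(k + 2)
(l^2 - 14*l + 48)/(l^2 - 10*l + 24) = (l - 8)/(l - 4)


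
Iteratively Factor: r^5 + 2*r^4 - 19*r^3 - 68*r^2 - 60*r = (r + 3)*(r^4 - r^3 - 16*r^2 - 20*r) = (r + 2)*(r + 3)*(r^3 - 3*r^2 - 10*r) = (r - 5)*(r + 2)*(r + 3)*(r^2 + 2*r) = (r - 5)*(r + 2)^2*(r + 3)*(r)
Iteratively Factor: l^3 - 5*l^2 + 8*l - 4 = (l - 2)*(l^2 - 3*l + 2) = (l - 2)*(l - 1)*(l - 2)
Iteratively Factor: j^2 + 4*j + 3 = (j + 3)*(j + 1)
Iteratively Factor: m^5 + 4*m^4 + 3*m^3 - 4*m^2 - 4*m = (m)*(m^4 + 4*m^3 + 3*m^2 - 4*m - 4) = m*(m + 1)*(m^3 + 3*m^2 - 4) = m*(m + 1)*(m + 2)*(m^2 + m - 2) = m*(m - 1)*(m + 1)*(m + 2)*(m + 2)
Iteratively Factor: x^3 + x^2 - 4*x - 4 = (x + 1)*(x^2 - 4) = (x - 2)*(x + 1)*(x + 2)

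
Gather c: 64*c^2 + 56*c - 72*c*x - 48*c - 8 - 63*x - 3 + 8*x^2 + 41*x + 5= 64*c^2 + c*(8 - 72*x) + 8*x^2 - 22*x - 6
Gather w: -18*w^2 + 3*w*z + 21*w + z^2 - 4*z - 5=-18*w^2 + w*(3*z + 21) + z^2 - 4*z - 5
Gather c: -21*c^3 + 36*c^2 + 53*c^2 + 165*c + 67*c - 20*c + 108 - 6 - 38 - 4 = -21*c^3 + 89*c^2 + 212*c + 60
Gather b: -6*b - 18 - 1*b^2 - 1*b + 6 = -b^2 - 7*b - 12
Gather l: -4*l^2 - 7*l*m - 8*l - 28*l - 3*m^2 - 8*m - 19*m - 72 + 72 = -4*l^2 + l*(-7*m - 36) - 3*m^2 - 27*m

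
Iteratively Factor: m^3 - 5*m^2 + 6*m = (m - 2)*(m^2 - 3*m) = m*(m - 2)*(m - 3)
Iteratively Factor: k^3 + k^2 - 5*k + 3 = (k - 1)*(k^2 + 2*k - 3) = (k - 1)*(k + 3)*(k - 1)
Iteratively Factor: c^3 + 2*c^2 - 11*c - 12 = (c + 4)*(c^2 - 2*c - 3) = (c - 3)*(c + 4)*(c + 1)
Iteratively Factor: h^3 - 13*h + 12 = (h - 3)*(h^2 + 3*h - 4) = (h - 3)*(h - 1)*(h + 4)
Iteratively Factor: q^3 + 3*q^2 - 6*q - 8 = (q + 1)*(q^2 + 2*q - 8) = (q - 2)*(q + 1)*(q + 4)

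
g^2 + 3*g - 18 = (g - 3)*(g + 6)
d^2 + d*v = d*(d + v)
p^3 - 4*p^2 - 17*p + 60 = (p - 5)*(p - 3)*(p + 4)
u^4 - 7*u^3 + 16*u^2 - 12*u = u*(u - 3)*(u - 2)^2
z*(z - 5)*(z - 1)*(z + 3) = z^4 - 3*z^3 - 13*z^2 + 15*z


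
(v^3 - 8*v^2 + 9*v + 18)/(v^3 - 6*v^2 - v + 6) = (v - 3)/(v - 1)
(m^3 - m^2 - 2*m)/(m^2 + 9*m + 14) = m*(m^2 - m - 2)/(m^2 + 9*m + 14)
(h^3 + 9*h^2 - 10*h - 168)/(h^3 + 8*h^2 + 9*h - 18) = (h^2 + 3*h - 28)/(h^2 + 2*h - 3)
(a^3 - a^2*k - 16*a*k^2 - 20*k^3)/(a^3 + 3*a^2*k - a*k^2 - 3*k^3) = (a^3 - a^2*k - 16*a*k^2 - 20*k^3)/(a^3 + 3*a^2*k - a*k^2 - 3*k^3)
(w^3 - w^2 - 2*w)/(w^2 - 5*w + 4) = w*(w^2 - w - 2)/(w^2 - 5*w + 4)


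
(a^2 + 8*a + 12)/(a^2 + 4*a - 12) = (a + 2)/(a - 2)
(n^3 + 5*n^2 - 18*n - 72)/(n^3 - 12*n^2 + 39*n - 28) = (n^2 + 9*n + 18)/(n^2 - 8*n + 7)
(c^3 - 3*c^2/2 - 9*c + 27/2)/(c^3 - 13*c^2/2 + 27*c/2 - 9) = (c + 3)/(c - 2)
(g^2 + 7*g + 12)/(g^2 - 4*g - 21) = (g + 4)/(g - 7)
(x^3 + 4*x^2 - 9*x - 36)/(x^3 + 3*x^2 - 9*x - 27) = (x + 4)/(x + 3)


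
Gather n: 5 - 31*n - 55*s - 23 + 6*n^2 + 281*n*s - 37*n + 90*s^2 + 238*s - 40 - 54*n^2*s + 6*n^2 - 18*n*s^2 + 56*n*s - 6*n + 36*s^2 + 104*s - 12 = n^2*(12 - 54*s) + n*(-18*s^2 + 337*s - 74) + 126*s^2 + 287*s - 70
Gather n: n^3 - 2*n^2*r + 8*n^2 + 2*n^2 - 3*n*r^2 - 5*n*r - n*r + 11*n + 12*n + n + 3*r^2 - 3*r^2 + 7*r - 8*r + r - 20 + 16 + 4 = n^3 + n^2*(10 - 2*r) + n*(-3*r^2 - 6*r + 24)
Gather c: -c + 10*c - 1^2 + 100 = 9*c + 99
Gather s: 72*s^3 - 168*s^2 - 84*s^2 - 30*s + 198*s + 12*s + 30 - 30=72*s^3 - 252*s^2 + 180*s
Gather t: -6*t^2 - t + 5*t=-6*t^2 + 4*t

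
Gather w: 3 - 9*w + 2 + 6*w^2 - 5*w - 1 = 6*w^2 - 14*w + 4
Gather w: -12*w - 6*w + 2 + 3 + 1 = 6 - 18*w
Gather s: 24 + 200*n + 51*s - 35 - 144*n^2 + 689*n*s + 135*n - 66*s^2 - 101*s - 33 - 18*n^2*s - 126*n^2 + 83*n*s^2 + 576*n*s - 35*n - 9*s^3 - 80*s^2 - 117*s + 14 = -270*n^2 + 300*n - 9*s^3 + s^2*(83*n - 146) + s*(-18*n^2 + 1265*n - 167) - 30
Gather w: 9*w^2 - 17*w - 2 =9*w^2 - 17*w - 2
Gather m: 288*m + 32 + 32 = 288*m + 64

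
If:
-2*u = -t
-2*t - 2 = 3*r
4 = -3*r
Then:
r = -4/3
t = 1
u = 1/2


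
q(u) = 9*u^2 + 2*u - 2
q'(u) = 18*u + 2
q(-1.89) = 26.37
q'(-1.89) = -32.02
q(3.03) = 86.69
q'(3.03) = 56.54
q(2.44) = 56.46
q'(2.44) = 45.92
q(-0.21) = -2.02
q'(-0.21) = -1.78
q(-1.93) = 27.66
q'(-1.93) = -32.74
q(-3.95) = 130.52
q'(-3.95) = -69.10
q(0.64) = 2.97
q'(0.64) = 13.52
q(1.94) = 35.75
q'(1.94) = 36.92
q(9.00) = 745.00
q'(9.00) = 164.00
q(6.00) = 334.00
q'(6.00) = 110.00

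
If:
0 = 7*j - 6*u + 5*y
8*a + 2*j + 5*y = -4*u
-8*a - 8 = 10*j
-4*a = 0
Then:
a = 0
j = -4/5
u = -2/5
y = 16/25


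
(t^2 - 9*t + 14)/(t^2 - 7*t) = (t - 2)/t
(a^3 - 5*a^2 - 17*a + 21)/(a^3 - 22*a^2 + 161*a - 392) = (a^2 + 2*a - 3)/(a^2 - 15*a + 56)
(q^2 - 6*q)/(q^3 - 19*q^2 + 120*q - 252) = q/(q^2 - 13*q + 42)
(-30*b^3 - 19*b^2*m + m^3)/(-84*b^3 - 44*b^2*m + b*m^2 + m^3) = (15*b^2 + 2*b*m - m^2)/(42*b^2 + b*m - m^2)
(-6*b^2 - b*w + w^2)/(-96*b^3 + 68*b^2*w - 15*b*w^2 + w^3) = (2*b + w)/(32*b^2 - 12*b*w + w^2)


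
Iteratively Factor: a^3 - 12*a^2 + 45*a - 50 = (a - 5)*(a^2 - 7*a + 10) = (a - 5)*(a - 2)*(a - 5)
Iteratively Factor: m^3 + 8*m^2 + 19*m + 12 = (m + 4)*(m^2 + 4*m + 3) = (m + 3)*(m + 4)*(m + 1)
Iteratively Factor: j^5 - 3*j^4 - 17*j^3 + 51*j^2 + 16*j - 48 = (j + 1)*(j^4 - 4*j^3 - 13*j^2 + 64*j - 48) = (j + 1)*(j + 4)*(j^3 - 8*j^2 + 19*j - 12) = (j - 1)*(j + 1)*(j + 4)*(j^2 - 7*j + 12) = (j - 3)*(j - 1)*(j + 1)*(j + 4)*(j - 4)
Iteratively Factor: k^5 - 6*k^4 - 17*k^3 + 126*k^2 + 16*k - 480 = (k - 5)*(k^4 - k^3 - 22*k^2 + 16*k + 96) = (k - 5)*(k + 2)*(k^3 - 3*k^2 - 16*k + 48) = (k - 5)*(k - 4)*(k + 2)*(k^2 + k - 12) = (k - 5)*(k - 4)*(k - 3)*(k + 2)*(k + 4)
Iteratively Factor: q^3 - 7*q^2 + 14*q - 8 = (q - 2)*(q^2 - 5*q + 4) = (q - 2)*(q - 1)*(q - 4)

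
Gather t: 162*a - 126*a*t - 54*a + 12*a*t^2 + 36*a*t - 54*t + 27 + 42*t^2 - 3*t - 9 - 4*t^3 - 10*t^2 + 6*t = 108*a - 4*t^3 + t^2*(12*a + 32) + t*(-90*a - 51) + 18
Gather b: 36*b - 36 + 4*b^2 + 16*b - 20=4*b^2 + 52*b - 56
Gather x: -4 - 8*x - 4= -8*x - 8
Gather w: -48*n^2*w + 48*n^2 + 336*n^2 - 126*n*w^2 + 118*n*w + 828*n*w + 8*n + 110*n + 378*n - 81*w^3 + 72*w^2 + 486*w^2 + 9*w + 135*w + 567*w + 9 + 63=384*n^2 + 496*n - 81*w^3 + w^2*(558 - 126*n) + w*(-48*n^2 + 946*n + 711) + 72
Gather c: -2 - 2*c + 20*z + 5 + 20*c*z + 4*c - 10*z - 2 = c*(20*z + 2) + 10*z + 1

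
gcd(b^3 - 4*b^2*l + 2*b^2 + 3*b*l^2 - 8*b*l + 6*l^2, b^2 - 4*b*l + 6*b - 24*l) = 1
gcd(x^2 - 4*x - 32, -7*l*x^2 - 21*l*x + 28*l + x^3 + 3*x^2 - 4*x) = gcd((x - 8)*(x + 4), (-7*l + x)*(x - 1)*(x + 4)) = x + 4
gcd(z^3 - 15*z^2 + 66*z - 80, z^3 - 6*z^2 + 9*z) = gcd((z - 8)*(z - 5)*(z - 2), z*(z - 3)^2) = 1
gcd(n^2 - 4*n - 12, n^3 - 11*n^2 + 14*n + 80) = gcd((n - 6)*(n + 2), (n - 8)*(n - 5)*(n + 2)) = n + 2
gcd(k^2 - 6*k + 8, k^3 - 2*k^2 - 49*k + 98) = k - 2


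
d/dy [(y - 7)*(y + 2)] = 2*y - 5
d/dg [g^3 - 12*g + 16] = 3*g^2 - 12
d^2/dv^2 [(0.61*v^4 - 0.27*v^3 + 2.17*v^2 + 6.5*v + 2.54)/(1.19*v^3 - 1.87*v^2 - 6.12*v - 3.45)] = (1.77635683940025e-15*v^8 - 7.105427357601e-15*v^7 + 18.095446*v^6 + 100.342398*v^5 + 198.591858*v^4 + 314.087376*v^3 + 231.454974*v^2 - 33.910074*v - 65.330418)/(1.685159*v^9 - 7.944321*v^8 - 13.515663*v^7 + 60.517178*v^6 + 115.572834*v^5 - 95.558139*v^4 - 423.628083*v^3 - 454.426065*v^2 - 218.5299*v - 41.063625)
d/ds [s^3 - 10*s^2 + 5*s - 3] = 3*s^2 - 20*s + 5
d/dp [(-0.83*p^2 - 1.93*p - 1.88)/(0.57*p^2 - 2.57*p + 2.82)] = (3.2332*p^2 - 2.538*p - 10.2742)/(0.3249*p^4 - 2.9298*p^3 + 9.8197*p^2 - 14.4948*p + 7.9524)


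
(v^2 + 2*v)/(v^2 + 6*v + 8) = v/(v + 4)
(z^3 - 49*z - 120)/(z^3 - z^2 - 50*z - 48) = (z^2 + 8*z + 15)/(z^2 + 7*z + 6)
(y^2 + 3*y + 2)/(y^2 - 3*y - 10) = (y + 1)/(y - 5)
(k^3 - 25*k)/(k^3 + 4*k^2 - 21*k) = (k^2 - 25)/(k^2 + 4*k - 21)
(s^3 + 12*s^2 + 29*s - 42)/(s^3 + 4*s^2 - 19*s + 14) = (s + 6)/(s - 2)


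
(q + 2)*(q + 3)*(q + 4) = q^3 + 9*q^2 + 26*q + 24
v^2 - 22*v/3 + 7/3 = (v - 7)*(v - 1/3)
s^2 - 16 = (s - 4)*(s + 4)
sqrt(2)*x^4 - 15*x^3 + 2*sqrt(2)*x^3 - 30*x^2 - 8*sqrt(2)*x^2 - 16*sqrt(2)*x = x*(x + 2)*(x - 8*sqrt(2))*(sqrt(2)*x + 1)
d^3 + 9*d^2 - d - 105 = (d - 3)*(d + 5)*(d + 7)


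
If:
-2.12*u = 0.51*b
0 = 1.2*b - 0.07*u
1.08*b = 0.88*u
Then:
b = 0.00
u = 0.00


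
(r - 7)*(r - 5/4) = r^2 - 33*r/4 + 35/4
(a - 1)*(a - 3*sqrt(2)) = a^2 - 3*sqrt(2)*a - a + 3*sqrt(2)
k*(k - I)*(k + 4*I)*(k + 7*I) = k^4 + 10*I*k^3 - 17*k^2 + 28*I*k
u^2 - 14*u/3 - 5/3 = (u - 5)*(u + 1/3)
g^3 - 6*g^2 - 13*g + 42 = (g - 7)*(g - 2)*(g + 3)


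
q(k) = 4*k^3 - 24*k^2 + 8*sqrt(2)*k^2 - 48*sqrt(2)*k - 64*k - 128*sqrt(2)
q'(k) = 12*k^2 - 48*k + 16*sqrt(2)*k - 48*sqrt(2) - 64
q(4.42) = -666.38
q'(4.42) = -9.59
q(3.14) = -596.37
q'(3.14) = -93.24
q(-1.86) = -5.35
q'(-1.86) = -43.17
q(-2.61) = 5.65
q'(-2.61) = 16.09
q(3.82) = -646.96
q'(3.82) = -53.70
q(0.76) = -286.82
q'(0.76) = -144.23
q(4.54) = -666.94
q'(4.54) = 0.27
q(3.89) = -650.56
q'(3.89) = -49.00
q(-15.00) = -14557.20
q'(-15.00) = 2948.71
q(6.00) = -565.02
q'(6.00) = 147.88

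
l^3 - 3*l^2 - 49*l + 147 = (l - 7)*(l - 3)*(l + 7)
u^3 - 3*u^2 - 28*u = u*(u - 7)*(u + 4)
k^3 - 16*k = k*(k - 4)*(k + 4)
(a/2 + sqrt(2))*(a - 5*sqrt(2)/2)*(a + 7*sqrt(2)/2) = a^3/2 + 3*sqrt(2)*a^2/2 - 27*a/4 - 35*sqrt(2)/2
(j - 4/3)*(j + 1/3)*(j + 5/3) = j^3 + 2*j^2/3 - 19*j/9 - 20/27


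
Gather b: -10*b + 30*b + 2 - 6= 20*b - 4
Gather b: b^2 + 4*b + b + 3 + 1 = b^2 + 5*b + 4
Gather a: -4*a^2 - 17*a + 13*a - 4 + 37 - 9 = -4*a^2 - 4*a + 24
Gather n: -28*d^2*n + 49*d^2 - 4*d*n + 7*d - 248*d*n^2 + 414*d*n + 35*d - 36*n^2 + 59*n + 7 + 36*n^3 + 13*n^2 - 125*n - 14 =49*d^2 + 42*d + 36*n^3 + n^2*(-248*d - 23) + n*(-28*d^2 + 410*d - 66) - 7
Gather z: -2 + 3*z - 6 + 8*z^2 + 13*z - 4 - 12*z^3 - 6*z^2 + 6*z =-12*z^3 + 2*z^2 + 22*z - 12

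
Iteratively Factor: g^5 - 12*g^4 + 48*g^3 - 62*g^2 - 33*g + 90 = (g + 1)*(g^4 - 13*g^3 + 61*g^2 - 123*g + 90) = (g - 3)*(g + 1)*(g^3 - 10*g^2 + 31*g - 30) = (g - 5)*(g - 3)*(g + 1)*(g^2 - 5*g + 6) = (g - 5)*(g - 3)^2*(g + 1)*(g - 2)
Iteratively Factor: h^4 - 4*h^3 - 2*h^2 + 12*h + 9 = (h - 3)*(h^3 - h^2 - 5*h - 3) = (h - 3)*(h + 1)*(h^2 - 2*h - 3) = (h - 3)*(h + 1)^2*(h - 3)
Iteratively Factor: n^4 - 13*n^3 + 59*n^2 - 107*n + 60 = (n - 4)*(n^3 - 9*n^2 + 23*n - 15) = (n - 4)*(n - 3)*(n^2 - 6*n + 5) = (n - 4)*(n - 3)*(n - 1)*(n - 5)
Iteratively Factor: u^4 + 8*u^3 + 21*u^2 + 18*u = (u)*(u^3 + 8*u^2 + 21*u + 18) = u*(u + 2)*(u^2 + 6*u + 9) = u*(u + 2)*(u + 3)*(u + 3)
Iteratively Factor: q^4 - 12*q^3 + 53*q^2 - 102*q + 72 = (q - 4)*(q^3 - 8*q^2 + 21*q - 18) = (q - 4)*(q - 3)*(q^2 - 5*q + 6) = (q - 4)*(q - 3)*(q - 2)*(q - 3)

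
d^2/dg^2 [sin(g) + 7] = -sin(g)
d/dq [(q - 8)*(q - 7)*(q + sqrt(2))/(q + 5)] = (2*q^3 + sqrt(2)*q^2 - 150*q + 10*sqrt(2)*q - 131*sqrt(2) + 280)/(q^2 + 10*q + 25)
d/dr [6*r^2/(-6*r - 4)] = 3*r*(-3*r - 4)/(3*r + 2)^2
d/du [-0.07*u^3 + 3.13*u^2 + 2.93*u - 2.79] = -0.21*u^2 + 6.26*u + 2.93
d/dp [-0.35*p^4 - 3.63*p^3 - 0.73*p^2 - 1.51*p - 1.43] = -1.4*p^3 - 10.89*p^2 - 1.46*p - 1.51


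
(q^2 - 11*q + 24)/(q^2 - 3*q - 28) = (-q^2 + 11*q - 24)/(-q^2 + 3*q + 28)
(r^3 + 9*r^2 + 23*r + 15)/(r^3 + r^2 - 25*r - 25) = (r + 3)/(r - 5)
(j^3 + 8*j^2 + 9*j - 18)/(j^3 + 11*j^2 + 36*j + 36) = (j - 1)/(j + 2)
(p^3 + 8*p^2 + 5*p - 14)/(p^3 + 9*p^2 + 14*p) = (p - 1)/p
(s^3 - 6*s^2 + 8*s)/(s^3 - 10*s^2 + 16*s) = (s - 4)/(s - 8)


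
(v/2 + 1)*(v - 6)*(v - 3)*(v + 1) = v^4/2 - 3*v^3 - 7*v^2/2 + 18*v + 18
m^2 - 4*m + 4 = (m - 2)^2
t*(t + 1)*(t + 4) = t^3 + 5*t^2 + 4*t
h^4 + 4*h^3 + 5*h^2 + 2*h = h*(h + 1)^2*(h + 2)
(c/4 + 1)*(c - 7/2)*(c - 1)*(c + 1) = c^4/4 + c^3/8 - 15*c^2/4 - c/8 + 7/2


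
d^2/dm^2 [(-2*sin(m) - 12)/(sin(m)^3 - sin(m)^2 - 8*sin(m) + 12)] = 2*(4*sin(m)^5 + 67*sin(m)^4 + 213*sin(m)^3 + 282*sin(m)^2 - 78*sin(m) - 276)/((sin(m) - 2)^4*(sin(m) + 3)^3)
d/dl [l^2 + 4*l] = 2*l + 4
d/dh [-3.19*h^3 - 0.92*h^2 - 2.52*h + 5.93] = -9.57*h^2 - 1.84*h - 2.52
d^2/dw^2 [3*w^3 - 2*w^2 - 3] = 18*w - 4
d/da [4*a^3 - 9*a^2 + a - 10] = 12*a^2 - 18*a + 1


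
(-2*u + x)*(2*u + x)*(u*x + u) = -4*u^3*x - 4*u^3 + u*x^3 + u*x^2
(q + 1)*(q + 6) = q^2 + 7*q + 6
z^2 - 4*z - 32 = (z - 8)*(z + 4)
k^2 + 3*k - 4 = (k - 1)*(k + 4)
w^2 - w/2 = w*(w - 1/2)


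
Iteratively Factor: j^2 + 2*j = (j + 2)*(j)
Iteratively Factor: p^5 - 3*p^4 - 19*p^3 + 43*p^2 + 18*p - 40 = (p + 1)*(p^4 - 4*p^3 - 15*p^2 + 58*p - 40) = (p - 2)*(p + 1)*(p^3 - 2*p^2 - 19*p + 20) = (p - 5)*(p - 2)*(p + 1)*(p^2 + 3*p - 4) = (p - 5)*(p - 2)*(p - 1)*(p + 1)*(p + 4)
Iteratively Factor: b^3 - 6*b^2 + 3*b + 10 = (b - 2)*(b^2 - 4*b - 5) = (b - 5)*(b - 2)*(b + 1)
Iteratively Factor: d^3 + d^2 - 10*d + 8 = (d - 2)*(d^2 + 3*d - 4) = (d - 2)*(d + 4)*(d - 1)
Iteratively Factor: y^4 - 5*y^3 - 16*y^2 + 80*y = (y - 4)*(y^3 - y^2 - 20*y) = (y - 4)*(y + 4)*(y^2 - 5*y) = y*(y - 4)*(y + 4)*(y - 5)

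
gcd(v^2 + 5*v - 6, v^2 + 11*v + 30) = v + 6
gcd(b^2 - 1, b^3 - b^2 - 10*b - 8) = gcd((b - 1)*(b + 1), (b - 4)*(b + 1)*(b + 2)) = b + 1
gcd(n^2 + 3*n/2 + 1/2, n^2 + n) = n + 1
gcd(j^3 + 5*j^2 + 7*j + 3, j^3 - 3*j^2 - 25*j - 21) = j^2 + 4*j + 3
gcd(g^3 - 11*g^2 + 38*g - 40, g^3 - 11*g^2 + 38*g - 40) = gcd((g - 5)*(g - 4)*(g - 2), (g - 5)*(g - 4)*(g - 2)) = g^3 - 11*g^2 + 38*g - 40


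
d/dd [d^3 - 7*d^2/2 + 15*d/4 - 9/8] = 3*d^2 - 7*d + 15/4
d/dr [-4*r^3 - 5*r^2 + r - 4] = -12*r^2 - 10*r + 1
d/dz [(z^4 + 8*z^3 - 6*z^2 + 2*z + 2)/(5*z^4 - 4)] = 2*(-20*z^6 + 30*z^5 - 15*z^4 - 28*z^3 - 48*z^2 + 24*z - 4)/(25*z^8 - 40*z^4 + 16)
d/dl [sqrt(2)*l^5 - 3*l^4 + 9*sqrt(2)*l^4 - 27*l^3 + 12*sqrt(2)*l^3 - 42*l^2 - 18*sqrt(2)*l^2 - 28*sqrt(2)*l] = 5*sqrt(2)*l^4 - 12*l^3 + 36*sqrt(2)*l^3 - 81*l^2 + 36*sqrt(2)*l^2 - 84*l - 36*sqrt(2)*l - 28*sqrt(2)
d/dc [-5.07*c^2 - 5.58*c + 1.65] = -10.14*c - 5.58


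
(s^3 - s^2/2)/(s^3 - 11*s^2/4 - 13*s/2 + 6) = s^2*(4*s - 2)/(4*s^3 - 11*s^2 - 26*s + 24)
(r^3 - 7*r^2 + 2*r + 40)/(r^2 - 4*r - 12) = (r^2 - 9*r + 20)/(r - 6)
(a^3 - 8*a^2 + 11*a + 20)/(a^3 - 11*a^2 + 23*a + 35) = (a - 4)/(a - 7)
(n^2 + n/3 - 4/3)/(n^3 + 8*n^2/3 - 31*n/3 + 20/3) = (3*n + 4)/(3*n^2 + 11*n - 20)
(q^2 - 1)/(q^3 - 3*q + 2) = (q + 1)/(q^2 + q - 2)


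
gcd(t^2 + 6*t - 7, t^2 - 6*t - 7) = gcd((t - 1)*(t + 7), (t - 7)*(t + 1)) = 1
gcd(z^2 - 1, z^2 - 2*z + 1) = z - 1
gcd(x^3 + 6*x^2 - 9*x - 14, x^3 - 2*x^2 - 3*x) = x + 1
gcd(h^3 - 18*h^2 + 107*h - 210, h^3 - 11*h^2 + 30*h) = h^2 - 11*h + 30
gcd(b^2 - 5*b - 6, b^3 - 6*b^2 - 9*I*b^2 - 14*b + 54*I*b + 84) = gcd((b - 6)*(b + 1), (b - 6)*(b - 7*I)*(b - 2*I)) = b - 6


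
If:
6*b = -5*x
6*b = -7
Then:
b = -7/6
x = 7/5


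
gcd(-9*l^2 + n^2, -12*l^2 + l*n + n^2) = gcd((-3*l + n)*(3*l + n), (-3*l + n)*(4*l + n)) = 3*l - n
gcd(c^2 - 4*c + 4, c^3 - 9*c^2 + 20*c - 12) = c - 2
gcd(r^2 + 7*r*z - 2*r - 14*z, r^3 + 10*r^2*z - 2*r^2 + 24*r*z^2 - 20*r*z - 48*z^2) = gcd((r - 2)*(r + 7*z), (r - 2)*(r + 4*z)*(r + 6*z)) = r - 2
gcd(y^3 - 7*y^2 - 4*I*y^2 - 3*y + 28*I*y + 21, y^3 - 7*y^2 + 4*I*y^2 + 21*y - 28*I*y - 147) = y^2 + y*(-7 - 3*I) + 21*I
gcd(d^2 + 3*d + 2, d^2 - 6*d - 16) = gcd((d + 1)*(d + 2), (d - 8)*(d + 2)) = d + 2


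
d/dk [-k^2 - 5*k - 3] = -2*k - 5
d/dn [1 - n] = -1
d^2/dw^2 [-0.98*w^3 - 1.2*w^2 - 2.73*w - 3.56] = -5.88*w - 2.4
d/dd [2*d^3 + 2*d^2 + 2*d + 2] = 6*d^2 + 4*d + 2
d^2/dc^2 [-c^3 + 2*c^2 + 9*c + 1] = 4 - 6*c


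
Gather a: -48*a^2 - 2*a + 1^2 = -48*a^2 - 2*a + 1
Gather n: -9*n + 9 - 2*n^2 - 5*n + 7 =-2*n^2 - 14*n + 16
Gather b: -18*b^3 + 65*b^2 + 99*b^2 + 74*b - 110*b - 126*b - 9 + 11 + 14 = -18*b^3 + 164*b^2 - 162*b + 16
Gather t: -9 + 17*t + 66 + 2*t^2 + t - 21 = 2*t^2 + 18*t + 36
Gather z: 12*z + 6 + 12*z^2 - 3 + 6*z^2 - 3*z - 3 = 18*z^2 + 9*z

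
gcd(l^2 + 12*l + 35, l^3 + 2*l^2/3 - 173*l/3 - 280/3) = l + 7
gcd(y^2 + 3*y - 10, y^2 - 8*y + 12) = y - 2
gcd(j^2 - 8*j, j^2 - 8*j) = j^2 - 8*j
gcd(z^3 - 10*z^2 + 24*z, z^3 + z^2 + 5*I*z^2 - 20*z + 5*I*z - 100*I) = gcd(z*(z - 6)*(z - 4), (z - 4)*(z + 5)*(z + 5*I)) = z - 4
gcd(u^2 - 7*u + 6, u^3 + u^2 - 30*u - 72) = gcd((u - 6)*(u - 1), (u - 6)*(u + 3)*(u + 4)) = u - 6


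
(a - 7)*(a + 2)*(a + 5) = a^3 - 39*a - 70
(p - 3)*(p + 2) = p^2 - p - 6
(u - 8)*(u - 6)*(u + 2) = u^3 - 12*u^2 + 20*u + 96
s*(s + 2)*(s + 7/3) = s^3 + 13*s^2/3 + 14*s/3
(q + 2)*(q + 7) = q^2 + 9*q + 14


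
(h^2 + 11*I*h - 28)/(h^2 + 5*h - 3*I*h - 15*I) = (h^2 + 11*I*h - 28)/(h^2 + h*(5 - 3*I) - 15*I)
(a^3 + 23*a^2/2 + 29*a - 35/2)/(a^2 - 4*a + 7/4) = 2*(a^2 + 12*a + 35)/(2*a - 7)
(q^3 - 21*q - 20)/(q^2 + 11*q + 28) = (q^2 - 4*q - 5)/(q + 7)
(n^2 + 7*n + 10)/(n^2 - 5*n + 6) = (n^2 + 7*n + 10)/(n^2 - 5*n + 6)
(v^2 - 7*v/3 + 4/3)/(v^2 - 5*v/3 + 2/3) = (3*v - 4)/(3*v - 2)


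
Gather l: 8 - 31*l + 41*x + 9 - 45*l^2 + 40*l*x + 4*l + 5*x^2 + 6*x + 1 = -45*l^2 + l*(40*x - 27) + 5*x^2 + 47*x + 18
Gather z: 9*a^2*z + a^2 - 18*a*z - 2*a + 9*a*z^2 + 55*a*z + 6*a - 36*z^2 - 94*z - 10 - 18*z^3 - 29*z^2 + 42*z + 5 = a^2 + 4*a - 18*z^3 + z^2*(9*a - 65) + z*(9*a^2 + 37*a - 52) - 5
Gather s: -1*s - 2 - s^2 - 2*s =-s^2 - 3*s - 2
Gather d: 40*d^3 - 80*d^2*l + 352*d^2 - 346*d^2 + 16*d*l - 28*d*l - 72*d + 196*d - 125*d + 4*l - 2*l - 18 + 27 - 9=40*d^3 + d^2*(6 - 80*l) + d*(-12*l - 1) + 2*l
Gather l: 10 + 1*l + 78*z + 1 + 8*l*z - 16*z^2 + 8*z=l*(8*z + 1) - 16*z^2 + 86*z + 11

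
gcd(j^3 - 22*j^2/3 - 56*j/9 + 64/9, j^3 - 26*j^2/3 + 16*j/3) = j^2 - 26*j/3 + 16/3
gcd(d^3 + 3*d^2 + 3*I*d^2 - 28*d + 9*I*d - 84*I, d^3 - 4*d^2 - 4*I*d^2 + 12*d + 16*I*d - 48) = d - 4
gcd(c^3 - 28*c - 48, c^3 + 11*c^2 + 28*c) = c + 4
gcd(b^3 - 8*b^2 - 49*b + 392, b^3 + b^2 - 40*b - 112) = b - 7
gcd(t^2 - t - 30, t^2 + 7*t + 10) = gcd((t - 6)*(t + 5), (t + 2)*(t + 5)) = t + 5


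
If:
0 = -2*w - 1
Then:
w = -1/2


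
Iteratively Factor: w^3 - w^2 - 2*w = (w + 1)*(w^2 - 2*w) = w*(w + 1)*(w - 2)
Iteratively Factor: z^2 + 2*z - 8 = (z - 2)*(z + 4)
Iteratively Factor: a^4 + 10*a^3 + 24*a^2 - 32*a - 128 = (a + 4)*(a^3 + 6*a^2 - 32) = (a - 2)*(a + 4)*(a^2 + 8*a + 16) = (a - 2)*(a + 4)^2*(a + 4)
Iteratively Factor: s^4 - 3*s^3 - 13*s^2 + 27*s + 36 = (s - 3)*(s^3 - 13*s - 12) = (s - 3)*(s + 3)*(s^2 - 3*s - 4) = (s - 4)*(s - 3)*(s + 3)*(s + 1)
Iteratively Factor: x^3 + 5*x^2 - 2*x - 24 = (x + 4)*(x^2 + x - 6) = (x + 3)*(x + 4)*(x - 2)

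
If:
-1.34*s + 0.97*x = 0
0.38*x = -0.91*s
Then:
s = 0.00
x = 0.00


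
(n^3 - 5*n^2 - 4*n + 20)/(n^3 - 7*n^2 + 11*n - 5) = (n^2 - 4)/(n^2 - 2*n + 1)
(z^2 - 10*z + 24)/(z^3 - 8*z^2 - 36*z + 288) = (z - 4)/(z^2 - 2*z - 48)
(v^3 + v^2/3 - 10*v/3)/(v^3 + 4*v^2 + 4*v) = (v - 5/3)/(v + 2)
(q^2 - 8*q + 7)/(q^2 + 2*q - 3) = (q - 7)/(q + 3)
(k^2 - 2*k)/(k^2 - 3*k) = (k - 2)/(k - 3)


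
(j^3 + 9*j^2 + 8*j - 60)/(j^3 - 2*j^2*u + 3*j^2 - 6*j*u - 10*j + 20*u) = (-j - 6)/(-j + 2*u)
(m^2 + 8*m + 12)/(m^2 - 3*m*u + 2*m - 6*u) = (-m - 6)/(-m + 3*u)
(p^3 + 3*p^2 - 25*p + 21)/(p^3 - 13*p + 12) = (p + 7)/(p + 4)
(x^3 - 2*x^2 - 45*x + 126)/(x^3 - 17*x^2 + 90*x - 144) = (x + 7)/(x - 8)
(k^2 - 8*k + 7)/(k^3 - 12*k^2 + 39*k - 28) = 1/(k - 4)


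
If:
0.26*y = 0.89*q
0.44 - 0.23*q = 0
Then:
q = 1.91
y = 6.55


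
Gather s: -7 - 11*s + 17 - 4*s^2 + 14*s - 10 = -4*s^2 + 3*s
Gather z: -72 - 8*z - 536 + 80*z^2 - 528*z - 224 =80*z^2 - 536*z - 832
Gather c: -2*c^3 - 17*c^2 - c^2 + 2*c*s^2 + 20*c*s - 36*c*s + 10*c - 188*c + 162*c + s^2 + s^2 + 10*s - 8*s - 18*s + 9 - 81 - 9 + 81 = -2*c^3 - 18*c^2 + c*(2*s^2 - 16*s - 16) + 2*s^2 - 16*s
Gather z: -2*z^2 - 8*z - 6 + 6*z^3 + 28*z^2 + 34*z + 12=6*z^3 + 26*z^2 + 26*z + 6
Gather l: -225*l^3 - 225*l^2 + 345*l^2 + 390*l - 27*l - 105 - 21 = -225*l^3 + 120*l^2 + 363*l - 126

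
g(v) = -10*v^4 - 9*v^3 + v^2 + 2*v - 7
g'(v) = -40*v^3 - 27*v^2 + 2*v + 2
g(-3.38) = -959.97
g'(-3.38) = 1231.36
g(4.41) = -4532.91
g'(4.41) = -3944.92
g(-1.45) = -24.56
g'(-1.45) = 64.28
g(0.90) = -17.51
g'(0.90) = -47.23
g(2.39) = -445.66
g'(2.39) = -693.52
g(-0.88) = -7.85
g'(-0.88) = 6.59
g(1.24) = -43.78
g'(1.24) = -113.30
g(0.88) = -16.60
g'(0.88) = -44.41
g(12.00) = -222751.00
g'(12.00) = -72982.00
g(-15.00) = -475687.00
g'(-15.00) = 128897.00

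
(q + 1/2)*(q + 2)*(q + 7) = q^3 + 19*q^2/2 + 37*q/2 + 7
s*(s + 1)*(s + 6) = s^3 + 7*s^2 + 6*s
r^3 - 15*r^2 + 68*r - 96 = (r - 8)*(r - 4)*(r - 3)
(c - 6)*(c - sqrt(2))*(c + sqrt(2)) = c^3 - 6*c^2 - 2*c + 12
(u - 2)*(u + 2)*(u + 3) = u^3 + 3*u^2 - 4*u - 12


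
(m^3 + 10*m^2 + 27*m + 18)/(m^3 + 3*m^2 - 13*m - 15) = (m^2 + 9*m + 18)/(m^2 + 2*m - 15)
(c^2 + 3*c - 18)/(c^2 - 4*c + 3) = (c + 6)/(c - 1)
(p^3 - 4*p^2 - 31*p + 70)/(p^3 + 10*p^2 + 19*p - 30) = (p^2 - 9*p + 14)/(p^2 + 5*p - 6)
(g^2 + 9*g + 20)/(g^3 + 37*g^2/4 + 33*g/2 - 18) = 4*(g + 5)/(4*g^2 + 21*g - 18)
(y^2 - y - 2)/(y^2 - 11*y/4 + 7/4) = 4*(y^2 - y - 2)/(4*y^2 - 11*y + 7)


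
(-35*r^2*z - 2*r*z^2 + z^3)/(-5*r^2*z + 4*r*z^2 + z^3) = (-7*r + z)/(-r + z)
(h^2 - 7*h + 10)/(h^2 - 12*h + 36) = (h^2 - 7*h + 10)/(h^2 - 12*h + 36)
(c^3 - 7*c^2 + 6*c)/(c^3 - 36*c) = (c - 1)/(c + 6)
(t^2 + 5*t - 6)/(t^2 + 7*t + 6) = (t - 1)/(t + 1)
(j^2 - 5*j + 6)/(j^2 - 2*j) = (j - 3)/j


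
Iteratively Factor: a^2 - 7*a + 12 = (a - 4)*(a - 3)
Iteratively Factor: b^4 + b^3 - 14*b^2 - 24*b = (b - 4)*(b^3 + 5*b^2 + 6*b) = (b - 4)*(b + 2)*(b^2 + 3*b) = b*(b - 4)*(b + 2)*(b + 3)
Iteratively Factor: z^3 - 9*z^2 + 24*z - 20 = (z - 2)*(z^2 - 7*z + 10) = (z - 5)*(z - 2)*(z - 2)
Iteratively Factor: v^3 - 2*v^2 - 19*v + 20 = (v - 1)*(v^2 - v - 20) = (v - 5)*(v - 1)*(v + 4)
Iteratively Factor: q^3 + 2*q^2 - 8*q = (q)*(q^2 + 2*q - 8) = q*(q - 2)*(q + 4)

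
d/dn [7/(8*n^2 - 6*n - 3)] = 14*(3 - 8*n)/(-8*n^2 + 6*n + 3)^2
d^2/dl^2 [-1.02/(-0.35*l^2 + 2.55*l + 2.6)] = (0.2499*l^2 - 1.8207*l - 1.02*(0.7*l - 2.55)*(1.4*l - 5.1) - 1.8564)/(-0.35*l^2 + 2.55*l + 2.6)^3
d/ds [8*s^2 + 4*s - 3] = 16*s + 4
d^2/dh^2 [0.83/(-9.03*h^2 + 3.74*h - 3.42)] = (135.357894*h^2 - 56.061852*h - 0.83*(18.06*h - 3.74)*(36.12*h - 7.48) + 51.265116)/(9.03*h^2 - 3.74*h + 3.42)^3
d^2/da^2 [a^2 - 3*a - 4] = 2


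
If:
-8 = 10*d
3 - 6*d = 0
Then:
No Solution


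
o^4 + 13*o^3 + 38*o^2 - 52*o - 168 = (o - 2)*(o + 2)*(o + 6)*(o + 7)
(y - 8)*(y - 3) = y^2 - 11*y + 24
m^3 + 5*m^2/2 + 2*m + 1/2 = (m + 1/2)*(m + 1)^2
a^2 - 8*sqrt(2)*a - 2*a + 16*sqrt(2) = (a - 2)*(a - 8*sqrt(2))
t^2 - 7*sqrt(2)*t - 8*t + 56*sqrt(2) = (t - 8)*(t - 7*sqrt(2))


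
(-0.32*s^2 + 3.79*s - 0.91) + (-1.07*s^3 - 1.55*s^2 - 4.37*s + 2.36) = -1.07*s^3 - 1.87*s^2 - 0.58*s + 1.45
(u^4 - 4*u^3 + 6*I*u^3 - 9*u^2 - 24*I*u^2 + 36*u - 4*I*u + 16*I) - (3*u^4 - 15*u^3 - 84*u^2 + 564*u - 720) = -2*u^4 + 11*u^3 + 6*I*u^3 + 75*u^2 - 24*I*u^2 - 528*u - 4*I*u + 720 + 16*I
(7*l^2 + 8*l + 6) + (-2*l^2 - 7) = 5*l^2 + 8*l - 1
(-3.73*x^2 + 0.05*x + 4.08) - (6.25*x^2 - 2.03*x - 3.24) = -9.98*x^2 + 2.08*x + 7.32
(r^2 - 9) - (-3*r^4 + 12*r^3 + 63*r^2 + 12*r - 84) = 3*r^4 - 12*r^3 - 62*r^2 - 12*r + 75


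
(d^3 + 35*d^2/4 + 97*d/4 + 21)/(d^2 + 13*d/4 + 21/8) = 2*(d^2 + 7*d + 12)/(2*d + 3)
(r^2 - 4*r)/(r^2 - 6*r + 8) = r/(r - 2)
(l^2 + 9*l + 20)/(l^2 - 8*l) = (l^2 + 9*l + 20)/(l*(l - 8))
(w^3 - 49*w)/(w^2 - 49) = w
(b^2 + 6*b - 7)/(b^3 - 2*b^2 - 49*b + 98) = (b - 1)/(b^2 - 9*b + 14)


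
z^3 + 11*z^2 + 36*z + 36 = (z + 2)*(z + 3)*(z + 6)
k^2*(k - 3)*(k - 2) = k^4 - 5*k^3 + 6*k^2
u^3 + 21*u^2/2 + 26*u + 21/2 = (u + 1/2)*(u + 3)*(u + 7)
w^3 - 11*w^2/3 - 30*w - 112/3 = (w - 8)*(w + 2)*(w + 7/3)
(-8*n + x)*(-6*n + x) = 48*n^2 - 14*n*x + x^2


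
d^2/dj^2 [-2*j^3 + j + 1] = -12*j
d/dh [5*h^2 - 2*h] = 10*h - 2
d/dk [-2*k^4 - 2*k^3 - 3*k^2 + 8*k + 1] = -8*k^3 - 6*k^2 - 6*k + 8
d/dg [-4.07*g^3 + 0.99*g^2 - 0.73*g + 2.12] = -12.21*g^2 + 1.98*g - 0.73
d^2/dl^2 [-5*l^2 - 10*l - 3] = -10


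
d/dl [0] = 0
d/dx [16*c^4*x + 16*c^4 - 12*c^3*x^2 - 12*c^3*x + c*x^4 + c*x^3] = c*(16*c^3 - 24*c^2*x - 12*c^2 + 4*x^3 + 3*x^2)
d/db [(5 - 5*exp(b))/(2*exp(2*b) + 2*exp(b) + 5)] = (10*exp(2*b) - 20*exp(b) - 35)*exp(b)/(4*exp(4*b) + 8*exp(3*b) + 24*exp(2*b) + 20*exp(b) + 25)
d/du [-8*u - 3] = -8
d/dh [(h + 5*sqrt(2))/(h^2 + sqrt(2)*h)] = (-h^2 - 10*sqrt(2)*h - 10)/(h^2*(h^2 + 2*sqrt(2)*h + 2))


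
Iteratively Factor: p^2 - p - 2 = (p + 1)*(p - 2)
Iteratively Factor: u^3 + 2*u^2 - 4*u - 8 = (u + 2)*(u^2 - 4) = (u + 2)^2*(u - 2)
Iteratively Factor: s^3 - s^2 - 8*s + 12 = (s - 2)*(s^2 + s - 6) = (s - 2)^2*(s + 3)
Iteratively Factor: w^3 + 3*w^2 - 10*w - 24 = (w + 4)*(w^2 - w - 6) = (w - 3)*(w + 4)*(w + 2)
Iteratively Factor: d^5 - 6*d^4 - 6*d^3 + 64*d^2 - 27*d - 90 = (d - 2)*(d^4 - 4*d^3 - 14*d^2 + 36*d + 45) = (d - 2)*(d + 3)*(d^3 - 7*d^2 + 7*d + 15) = (d - 2)*(d + 1)*(d + 3)*(d^2 - 8*d + 15) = (d - 5)*(d - 2)*(d + 1)*(d + 3)*(d - 3)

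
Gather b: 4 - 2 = 2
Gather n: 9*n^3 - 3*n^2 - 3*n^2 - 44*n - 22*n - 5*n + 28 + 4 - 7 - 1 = 9*n^3 - 6*n^2 - 71*n + 24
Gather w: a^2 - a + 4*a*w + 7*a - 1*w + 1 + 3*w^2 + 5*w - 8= a^2 + 6*a + 3*w^2 + w*(4*a + 4) - 7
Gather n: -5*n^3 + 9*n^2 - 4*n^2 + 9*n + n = -5*n^3 + 5*n^2 + 10*n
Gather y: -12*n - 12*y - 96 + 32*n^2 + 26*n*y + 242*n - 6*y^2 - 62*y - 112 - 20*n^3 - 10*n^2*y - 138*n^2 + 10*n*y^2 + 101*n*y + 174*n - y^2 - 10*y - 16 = -20*n^3 - 106*n^2 + 404*n + y^2*(10*n - 7) + y*(-10*n^2 + 127*n - 84) - 224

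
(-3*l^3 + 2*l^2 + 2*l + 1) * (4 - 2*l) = 6*l^4 - 16*l^3 + 4*l^2 + 6*l + 4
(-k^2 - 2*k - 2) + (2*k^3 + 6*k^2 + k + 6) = 2*k^3 + 5*k^2 - k + 4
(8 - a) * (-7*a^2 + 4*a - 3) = 7*a^3 - 60*a^2 + 35*a - 24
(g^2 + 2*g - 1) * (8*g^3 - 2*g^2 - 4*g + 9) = 8*g^5 + 14*g^4 - 16*g^3 + 3*g^2 + 22*g - 9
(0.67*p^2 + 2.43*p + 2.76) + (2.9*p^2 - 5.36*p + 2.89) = 3.57*p^2 - 2.93*p + 5.65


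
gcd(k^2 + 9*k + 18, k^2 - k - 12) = k + 3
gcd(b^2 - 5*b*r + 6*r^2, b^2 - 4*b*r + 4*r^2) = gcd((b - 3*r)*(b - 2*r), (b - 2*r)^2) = -b + 2*r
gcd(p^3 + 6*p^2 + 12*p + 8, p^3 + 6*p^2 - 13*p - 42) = p + 2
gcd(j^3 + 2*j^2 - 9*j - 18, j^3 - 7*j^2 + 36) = j^2 - j - 6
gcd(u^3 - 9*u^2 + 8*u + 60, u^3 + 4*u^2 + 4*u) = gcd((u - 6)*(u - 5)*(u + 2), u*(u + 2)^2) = u + 2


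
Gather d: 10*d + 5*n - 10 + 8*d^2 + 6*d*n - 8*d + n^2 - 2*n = 8*d^2 + d*(6*n + 2) + n^2 + 3*n - 10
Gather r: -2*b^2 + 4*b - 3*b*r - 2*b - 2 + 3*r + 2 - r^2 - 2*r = -2*b^2 + 2*b - r^2 + r*(1 - 3*b)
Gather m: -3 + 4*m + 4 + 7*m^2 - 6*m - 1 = 7*m^2 - 2*m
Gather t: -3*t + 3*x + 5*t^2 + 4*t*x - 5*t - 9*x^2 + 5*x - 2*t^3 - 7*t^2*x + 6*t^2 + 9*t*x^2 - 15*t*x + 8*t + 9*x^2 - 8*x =-2*t^3 + t^2*(11 - 7*x) + t*(9*x^2 - 11*x)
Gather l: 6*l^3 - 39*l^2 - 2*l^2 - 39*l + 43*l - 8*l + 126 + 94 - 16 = 6*l^3 - 41*l^2 - 4*l + 204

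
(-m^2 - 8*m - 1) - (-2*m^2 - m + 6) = m^2 - 7*m - 7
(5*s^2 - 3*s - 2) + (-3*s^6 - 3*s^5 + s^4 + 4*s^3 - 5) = -3*s^6 - 3*s^5 + s^4 + 4*s^3 + 5*s^2 - 3*s - 7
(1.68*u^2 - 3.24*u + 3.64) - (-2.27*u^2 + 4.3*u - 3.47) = 3.95*u^2 - 7.54*u + 7.11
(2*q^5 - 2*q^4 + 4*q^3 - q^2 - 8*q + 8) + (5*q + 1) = 2*q^5 - 2*q^4 + 4*q^3 - q^2 - 3*q + 9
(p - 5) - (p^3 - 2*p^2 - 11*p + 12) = -p^3 + 2*p^2 + 12*p - 17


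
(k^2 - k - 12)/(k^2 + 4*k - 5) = (k^2 - k - 12)/(k^2 + 4*k - 5)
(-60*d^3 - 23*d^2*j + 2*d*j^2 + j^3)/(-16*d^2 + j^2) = (15*d^2 + 2*d*j - j^2)/(4*d - j)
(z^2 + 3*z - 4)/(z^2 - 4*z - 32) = (z - 1)/(z - 8)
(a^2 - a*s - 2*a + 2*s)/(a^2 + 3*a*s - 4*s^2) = (a - 2)/(a + 4*s)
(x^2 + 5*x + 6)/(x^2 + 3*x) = (x + 2)/x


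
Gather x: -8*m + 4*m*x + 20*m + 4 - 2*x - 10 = 12*m + x*(4*m - 2) - 6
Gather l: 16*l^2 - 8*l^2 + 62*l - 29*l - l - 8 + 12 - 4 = 8*l^2 + 32*l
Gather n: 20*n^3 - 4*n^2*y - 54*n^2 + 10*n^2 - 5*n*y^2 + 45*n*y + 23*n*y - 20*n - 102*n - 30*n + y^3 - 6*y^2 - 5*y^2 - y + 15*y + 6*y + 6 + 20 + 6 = 20*n^3 + n^2*(-4*y - 44) + n*(-5*y^2 + 68*y - 152) + y^3 - 11*y^2 + 20*y + 32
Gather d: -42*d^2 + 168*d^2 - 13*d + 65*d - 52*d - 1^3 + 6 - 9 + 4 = 126*d^2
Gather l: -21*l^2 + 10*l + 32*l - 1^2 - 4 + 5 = -21*l^2 + 42*l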